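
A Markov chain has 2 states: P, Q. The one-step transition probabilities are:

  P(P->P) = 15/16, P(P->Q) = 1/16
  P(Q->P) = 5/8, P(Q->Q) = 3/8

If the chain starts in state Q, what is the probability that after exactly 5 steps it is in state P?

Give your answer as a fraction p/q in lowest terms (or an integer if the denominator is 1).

Computing P^5 by repeated multiplication:
P^1 =
  P: [15/16, 1/16]
  Q: [5/8, 3/8]
P^2 =
  P: [235/256, 21/256]
  Q: [105/128, 23/128]
P^3 =
  P: [3735/4096, 361/4096]
  Q: [1805/2048, 243/2048]
P^4 =
  P: [59635/65536, 5901/65536]
  Q: [29505/32768, 3263/32768]
P^5 =
  P: [953535/1048576, 95041/1048576]
  Q: [475205/524288, 49083/524288]

(P^5)[Q -> P] = 475205/524288

Answer: 475205/524288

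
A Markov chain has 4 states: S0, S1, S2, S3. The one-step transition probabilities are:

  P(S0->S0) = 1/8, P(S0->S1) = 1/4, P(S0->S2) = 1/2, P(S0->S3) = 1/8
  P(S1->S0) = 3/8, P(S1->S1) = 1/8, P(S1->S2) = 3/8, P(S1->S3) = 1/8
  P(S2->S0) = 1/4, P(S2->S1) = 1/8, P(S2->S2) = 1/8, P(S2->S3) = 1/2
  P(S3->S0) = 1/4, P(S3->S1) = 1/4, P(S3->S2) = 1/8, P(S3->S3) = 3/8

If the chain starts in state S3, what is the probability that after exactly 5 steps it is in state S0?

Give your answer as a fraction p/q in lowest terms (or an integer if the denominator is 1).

Answer: 7985/32768

Derivation:
Computing P^5 by repeated multiplication:
P^1 =
  S0: [1/8, 1/4, 1/2, 1/8]
  S1: [3/8, 1/8, 3/8, 1/8]
  S2: [1/4, 1/8, 1/8, 1/2]
  S3: [1/4, 1/4, 1/8, 3/8]
P^2 =
  S0: [17/64, 5/32, 15/64, 11/32]
  S1: [7/32, 3/16, 19/64, 19/64]
  S2: [15/64, 7/32, 1/4, 19/64]
  S3: [1/4, 13/64, 9/32, 17/64]
P^3 =
  S0: [121/512, 103/512, 135/512, 153/512]
  S1: [63/256, 97/512, 65/256, 159/512]
  S2: [127/512, 49/256, 137/512, 75/256]
  S3: [125/512, 97/512, 69/256, 19/64]
P^4 =
  S0: [503/2048, 393/2048, 1081/4096, 1223/4096]
  S1: [995/4096, 797/4096, 271/1024, 305/1024]
  S2: [995/4096, 789/4096, 1089/4096, 1223/4096]
  S3: [249/1024, 789/4096, 1081/4096, 615/2048]
P^5 =
  S0: [1993/8192, 6325/32768, 4343/16384, 9785/32768]
  S1: [3997/16384, 6311/32768, 8675/32768, 2447/8192]
  S2: [3993/16384, 3157/16384, 8659/32768, 9809/32768]
  S3: [7985/32768, 3161/16384, 4331/16384, 9799/32768]

(P^5)[S3 -> S0] = 7985/32768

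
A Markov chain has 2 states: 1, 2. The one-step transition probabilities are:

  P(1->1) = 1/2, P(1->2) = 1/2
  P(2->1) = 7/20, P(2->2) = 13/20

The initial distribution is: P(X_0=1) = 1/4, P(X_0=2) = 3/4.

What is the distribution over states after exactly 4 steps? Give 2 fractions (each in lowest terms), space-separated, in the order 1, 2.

Propagating the distribution step by step (d_{t+1} = d_t * P):
d_0 = (1=1/4, 2=3/4)
  d_1[1] = 1/4*1/2 + 3/4*7/20 = 31/80
  d_1[2] = 1/4*1/2 + 3/4*13/20 = 49/80
d_1 = (1=31/80, 2=49/80)
  d_2[1] = 31/80*1/2 + 49/80*7/20 = 653/1600
  d_2[2] = 31/80*1/2 + 49/80*13/20 = 947/1600
d_2 = (1=653/1600, 2=947/1600)
  d_3[1] = 653/1600*1/2 + 947/1600*7/20 = 13159/32000
  d_3[2] = 653/1600*1/2 + 947/1600*13/20 = 18841/32000
d_3 = (1=13159/32000, 2=18841/32000)
  d_4[1] = 13159/32000*1/2 + 18841/32000*7/20 = 263477/640000
  d_4[2] = 13159/32000*1/2 + 18841/32000*13/20 = 376523/640000
d_4 = (1=263477/640000, 2=376523/640000)

Answer: 263477/640000 376523/640000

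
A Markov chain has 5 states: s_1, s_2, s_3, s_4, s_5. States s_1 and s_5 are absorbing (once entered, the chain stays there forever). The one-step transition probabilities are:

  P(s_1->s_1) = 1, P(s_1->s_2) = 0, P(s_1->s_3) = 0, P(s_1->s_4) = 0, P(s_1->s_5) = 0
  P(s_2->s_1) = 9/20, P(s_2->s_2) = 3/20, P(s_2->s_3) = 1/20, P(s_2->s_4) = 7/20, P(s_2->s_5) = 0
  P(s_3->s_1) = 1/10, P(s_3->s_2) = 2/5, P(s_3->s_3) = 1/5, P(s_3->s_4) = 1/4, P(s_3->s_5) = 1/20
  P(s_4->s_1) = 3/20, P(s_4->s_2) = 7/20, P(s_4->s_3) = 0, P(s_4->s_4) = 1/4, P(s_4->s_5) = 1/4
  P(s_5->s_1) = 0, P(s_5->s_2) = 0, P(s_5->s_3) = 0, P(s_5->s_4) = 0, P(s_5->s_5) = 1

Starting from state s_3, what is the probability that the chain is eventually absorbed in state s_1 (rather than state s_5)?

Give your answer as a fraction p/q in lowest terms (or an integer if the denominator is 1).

Let a_i = P(absorbed in s_1 | start in state i).
Boundary conditions: a_s_1 = 1, a_s_5 = 0.
For each transient state i, a_i = sum_j P(i->j) * a_j:
  a_s_2 = 9/20*a_s_1 + 3/20*a_s_2 + 1/20*a_s_3 + 7/20*a_s_4 + 0*a_s_5
  a_s_3 = 1/10*a_s_1 + 2/5*a_s_2 + 1/5*a_s_3 + 1/4*a_s_4 + 1/20*a_s_5
  a_s_4 = 3/20*a_s_1 + 7/20*a_s_2 + 0*a_s_3 + 1/4*a_s_4 + 1/4*a_s_5

Substituting a_s_1 = 1 and a_s_5 = 0, rearrange to (I - Q) a = r where r[i] = P(i -> s_1):
  [17/20, -1/20, -7/20] . (a_s_2, a_s_3, a_s_4) = 9/20
  [-2/5, 4/5, -1/4] . (a_s_2, a_s_3, a_s_4) = 1/10
  [-7/20, 0, 3/4] . (a_s_2, a_s_3, a_s_4) = 3/20

Solving yields:
  a_s_2 = 847/1047
  a_s_3 = 2230/3141
  a_s_4 = 1814/3141

Starting state is s_3, so the absorption probability is a_s_3 = 2230/3141.

Answer: 2230/3141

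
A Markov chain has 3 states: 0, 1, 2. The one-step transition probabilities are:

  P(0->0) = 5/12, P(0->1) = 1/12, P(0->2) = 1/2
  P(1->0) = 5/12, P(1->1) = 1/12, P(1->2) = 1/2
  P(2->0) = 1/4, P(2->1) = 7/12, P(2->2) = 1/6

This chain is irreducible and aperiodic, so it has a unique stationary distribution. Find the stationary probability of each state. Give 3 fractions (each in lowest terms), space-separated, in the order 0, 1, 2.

Answer: 17/48 13/48 3/8

Derivation:
The stationary distribution satisfies pi = pi * P, i.e.:
  pi_0 = 5/12*pi_0 + 5/12*pi_1 + 1/4*pi_2
  pi_1 = 1/12*pi_0 + 1/12*pi_1 + 7/12*pi_2
  pi_2 = 1/2*pi_0 + 1/2*pi_1 + 1/6*pi_2
with normalization: pi_0 + pi_1 + pi_2 = 1.

Using the first 2 balance equations plus normalization, the linear system A*pi = b is:
  [-7/12, 5/12, 1/4] . pi = 0
  [1/12, -11/12, 7/12] . pi = 0
  [1, 1, 1] . pi = 1

Solving yields:
  pi_0 = 17/48
  pi_1 = 13/48
  pi_2 = 3/8

Verification (pi * P):
  17/48*5/12 + 13/48*5/12 + 3/8*1/4 = 17/48 = pi_0  (ok)
  17/48*1/12 + 13/48*1/12 + 3/8*7/12 = 13/48 = pi_1  (ok)
  17/48*1/2 + 13/48*1/2 + 3/8*1/6 = 3/8 = pi_2  (ok)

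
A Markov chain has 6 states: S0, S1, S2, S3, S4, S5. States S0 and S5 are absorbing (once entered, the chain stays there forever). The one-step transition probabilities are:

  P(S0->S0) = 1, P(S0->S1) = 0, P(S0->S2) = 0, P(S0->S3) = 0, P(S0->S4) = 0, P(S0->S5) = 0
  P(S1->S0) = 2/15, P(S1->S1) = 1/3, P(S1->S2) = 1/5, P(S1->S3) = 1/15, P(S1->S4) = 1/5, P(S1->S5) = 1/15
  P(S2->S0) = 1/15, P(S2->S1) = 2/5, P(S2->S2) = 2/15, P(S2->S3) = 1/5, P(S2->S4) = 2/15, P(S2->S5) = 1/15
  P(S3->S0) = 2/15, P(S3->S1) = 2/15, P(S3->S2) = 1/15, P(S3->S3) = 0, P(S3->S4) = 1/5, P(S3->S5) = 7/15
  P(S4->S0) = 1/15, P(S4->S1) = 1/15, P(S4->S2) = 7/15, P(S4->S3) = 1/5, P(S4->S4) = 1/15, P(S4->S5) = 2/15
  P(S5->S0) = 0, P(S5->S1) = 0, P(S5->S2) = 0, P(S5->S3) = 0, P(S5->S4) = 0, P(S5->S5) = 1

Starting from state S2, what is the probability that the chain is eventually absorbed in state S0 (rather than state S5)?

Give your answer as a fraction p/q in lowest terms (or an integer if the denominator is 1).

Answer: 3256/7715

Derivation:
Let a_i = P(absorbed in S0 | start in state i).
Boundary conditions: a_S0 = 1, a_S5 = 0.
For each transient state i, a_i = sum_j P(i->j) * a_j:
  a_S1 = 2/15*a_S0 + 1/3*a_S1 + 1/5*a_S2 + 1/15*a_S3 + 1/5*a_S4 + 1/15*a_S5
  a_S2 = 1/15*a_S0 + 2/5*a_S1 + 2/15*a_S2 + 1/5*a_S3 + 2/15*a_S4 + 1/15*a_S5
  a_S3 = 2/15*a_S0 + 2/15*a_S1 + 1/15*a_S2 + 0*a_S3 + 1/5*a_S4 + 7/15*a_S5
  a_S4 = 1/15*a_S0 + 1/15*a_S1 + 7/15*a_S2 + 1/5*a_S3 + 1/15*a_S4 + 2/15*a_S5

Substituting a_S0 = 1 and a_S5 = 0, rearrange to (I - Q) a = r where r[i] = P(i -> S0):
  [2/3, -1/5, -1/15, -1/5] . (a_S1, a_S2, a_S3, a_S4) = 2/15
  [-2/5, 13/15, -1/5, -2/15] . (a_S1, a_S2, a_S3, a_S4) = 1/15
  [-2/15, -1/15, 1, -1/5] . (a_S1, a_S2, a_S3, a_S4) = 2/15
  [-1/15, -7/15, -1/5, 14/15] . (a_S1, a_S2, a_S3, a_S4) = 1/15

Solving yields:
  a_S1 = 3632/7715
  a_S2 = 3256/7715
  a_S3 = 2317/7715
  a_S4 = 587/1543

Starting state is S2, so the absorption probability is a_S2 = 3256/7715.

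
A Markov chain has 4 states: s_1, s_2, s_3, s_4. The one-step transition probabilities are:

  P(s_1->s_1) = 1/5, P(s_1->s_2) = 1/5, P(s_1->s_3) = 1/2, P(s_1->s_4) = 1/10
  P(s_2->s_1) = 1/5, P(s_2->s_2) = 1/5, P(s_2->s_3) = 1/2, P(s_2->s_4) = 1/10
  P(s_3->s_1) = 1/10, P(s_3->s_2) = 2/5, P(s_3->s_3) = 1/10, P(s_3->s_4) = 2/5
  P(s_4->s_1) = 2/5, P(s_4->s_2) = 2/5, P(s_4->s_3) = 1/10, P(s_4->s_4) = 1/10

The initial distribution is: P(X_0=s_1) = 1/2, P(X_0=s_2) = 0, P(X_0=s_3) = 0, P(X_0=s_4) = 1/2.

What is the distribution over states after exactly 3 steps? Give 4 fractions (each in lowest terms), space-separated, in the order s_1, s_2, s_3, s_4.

Propagating the distribution step by step (d_{t+1} = d_t * P):
d_0 = (s_1=1/2, s_2=0, s_3=0, s_4=1/2)
  d_1[s_1] = 1/2*1/5 + 0*1/5 + 0*1/10 + 1/2*2/5 = 3/10
  d_1[s_2] = 1/2*1/5 + 0*1/5 + 0*2/5 + 1/2*2/5 = 3/10
  d_1[s_3] = 1/2*1/2 + 0*1/2 + 0*1/10 + 1/2*1/10 = 3/10
  d_1[s_4] = 1/2*1/10 + 0*1/10 + 0*2/5 + 1/2*1/10 = 1/10
d_1 = (s_1=3/10, s_2=3/10, s_3=3/10, s_4=1/10)
  d_2[s_1] = 3/10*1/5 + 3/10*1/5 + 3/10*1/10 + 1/10*2/5 = 19/100
  d_2[s_2] = 3/10*1/5 + 3/10*1/5 + 3/10*2/5 + 1/10*2/5 = 7/25
  d_2[s_3] = 3/10*1/2 + 3/10*1/2 + 3/10*1/10 + 1/10*1/10 = 17/50
  d_2[s_4] = 3/10*1/10 + 3/10*1/10 + 3/10*2/5 + 1/10*1/10 = 19/100
d_2 = (s_1=19/100, s_2=7/25, s_3=17/50, s_4=19/100)
  d_3[s_1] = 19/100*1/5 + 7/25*1/5 + 17/50*1/10 + 19/100*2/5 = 51/250
  d_3[s_2] = 19/100*1/5 + 7/25*1/5 + 17/50*2/5 + 19/100*2/5 = 153/500
  d_3[s_3] = 19/100*1/2 + 7/25*1/2 + 17/50*1/10 + 19/100*1/10 = 36/125
  d_3[s_4] = 19/100*1/10 + 7/25*1/10 + 17/50*2/5 + 19/100*1/10 = 101/500
d_3 = (s_1=51/250, s_2=153/500, s_3=36/125, s_4=101/500)

Answer: 51/250 153/500 36/125 101/500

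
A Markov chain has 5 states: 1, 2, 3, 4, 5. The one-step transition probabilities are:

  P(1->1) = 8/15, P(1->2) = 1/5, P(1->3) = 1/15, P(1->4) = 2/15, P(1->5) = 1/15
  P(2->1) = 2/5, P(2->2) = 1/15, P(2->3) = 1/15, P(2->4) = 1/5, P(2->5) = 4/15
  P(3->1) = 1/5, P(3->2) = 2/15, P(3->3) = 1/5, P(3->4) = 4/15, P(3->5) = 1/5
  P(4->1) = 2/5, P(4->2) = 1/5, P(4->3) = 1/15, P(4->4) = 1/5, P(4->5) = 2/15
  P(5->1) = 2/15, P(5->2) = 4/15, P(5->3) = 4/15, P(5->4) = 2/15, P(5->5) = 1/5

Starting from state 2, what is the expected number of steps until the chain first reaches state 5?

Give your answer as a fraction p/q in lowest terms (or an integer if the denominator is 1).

Let h_i = expected steps to first reach 5 from state i.
Boundary: h_5 = 0.
First-step equations for the other states:
  h_1 = 1 + 8/15*h_1 + 1/5*h_2 + 1/15*h_3 + 2/15*h_4 + 1/15*h_5
  h_2 = 1 + 2/5*h_1 + 1/15*h_2 + 1/15*h_3 + 1/5*h_4 + 4/15*h_5
  h_3 = 1 + 1/5*h_1 + 2/15*h_2 + 1/5*h_3 + 4/15*h_4 + 1/5*h_5
  h_4 = 1 + 2/5*h_1 + 1/5*h_2 + 1/15*h_3 + 1/5*h_4 + 2/15*h_5

Substituting h_5 = 0 and rearranging gives the linear system (I - Q) h = 1:
  [7/15, -1/5, -1/15, -2/15] . (h_1, h_2, h_3, h_4) = 1
  [-2/5, 14/15, -1/15, -1/5] . (h_1, h_2, h_3, h_4) = 1
  [-1/5, -2/15, 4/5, -4/15] . (h_1, h_2, h_3, h_4) = 1
  [-2/5, -1/5, -1/15, 4/5] . (h_1, h_2, h_3, h_4) = 1

Solving yields:
  h_1 = 4641/568
  h_2 = 7605/1136
  h_3 = 111/16
  h_4 = 8619/1136

Starting state is 2, so the expected hitting time is h_2 = 7605/1136.

Answer: 7605/1136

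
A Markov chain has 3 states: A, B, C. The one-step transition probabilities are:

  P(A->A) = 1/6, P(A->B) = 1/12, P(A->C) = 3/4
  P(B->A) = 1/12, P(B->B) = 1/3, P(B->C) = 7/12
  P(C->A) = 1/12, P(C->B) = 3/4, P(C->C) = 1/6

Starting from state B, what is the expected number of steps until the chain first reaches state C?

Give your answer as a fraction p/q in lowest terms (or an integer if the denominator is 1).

Let h_i = expected steps to first reach C from state i.
Boundary: h_C = 0.
First-step equations for the other states:
  h_A = 1 + 1/6*h_A + 1/12*h_B + 3/4*h_C
  h_B = 1 + 1/12*h_A + 1/3*h_B + 7/12*h_C

Substituting h_C = 0 and rearranging gives the linear system (I - Q) h = 1:
  [5/6, -1/12] . (h_A, h_B) = 1
  [-1/12, 2/3] . (h_A, h_B) = 1

Solving yields:
  h_A = 108/79
  h_B = 132/79

Starting state is B, so the expected hitting time is h_B = 132/79.

Answer: 132/79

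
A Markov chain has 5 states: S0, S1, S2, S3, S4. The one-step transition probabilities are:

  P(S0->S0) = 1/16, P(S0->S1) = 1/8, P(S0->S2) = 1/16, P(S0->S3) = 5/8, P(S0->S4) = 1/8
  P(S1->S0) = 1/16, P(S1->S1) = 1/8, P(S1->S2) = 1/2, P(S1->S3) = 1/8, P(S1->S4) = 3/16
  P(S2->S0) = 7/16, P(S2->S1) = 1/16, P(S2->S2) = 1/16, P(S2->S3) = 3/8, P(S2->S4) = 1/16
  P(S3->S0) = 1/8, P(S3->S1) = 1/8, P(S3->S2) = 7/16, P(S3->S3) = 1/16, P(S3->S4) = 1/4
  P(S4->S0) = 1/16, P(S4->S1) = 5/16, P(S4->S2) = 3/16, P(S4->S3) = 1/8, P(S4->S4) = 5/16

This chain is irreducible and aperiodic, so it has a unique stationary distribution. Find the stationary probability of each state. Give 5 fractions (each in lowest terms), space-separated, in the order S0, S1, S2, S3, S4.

Answer: 8029/47177 6816/47177 23081/94354 12044/47177 17495/94354

Derivation:
The stationary distribution satisfies pi = pi * P, i.e.:
  pi_S0 = 1/16*pi_S0 + 1/16*pi_S1 + 7/16*pi_S2 + 1/8*pi_S3 + 1/16*pi_S4
  pi_S1 = 1/8*pi_S0 + 1/8*pi_S1 + 1/16*pi_S2 + 1/8*pi_S3 + 5/16*pi_S4
  pi_S2 = 1/16*pi_S0 + 1/2*pi_S1 + 1/16*pi_S2 + 7/16*pi_S3 + 3/16*pi_S4
  pi_S3 = 5/8*pi_S0 + 1/8*pi_S1 + 3/8*pi_S2 + 1/16*pi_S3 + 1/8*pi_S4
  pi_S4 = 1/8*pi_S0 + 3/16*pi_S1 + 1/16*pi_S2 + 1/4*pi_S3 + 5/16*pi_S4
with normalization: pi_S0 + pi_S1 + pi_S2 + pi_S3 + pi_S4 = 1.

Using the first 4 balance equations plus normalization, the linear system A*pi = b is:
  [-15/16, 1/16, 7/16, 1/8, 1/16] . pi = 0
  [1/8, -7/8, 1/16, 1/8, 5/16] . pi = 0
  [1/16, 1/2, -15/16, 7/16, 3/16] . pi = 0
  [5/8, 1/8, 3/8, -15/16, 1/8] . pi = 0
  [1, 1, 1, 1, 1] . pi = 1

Solving yields:
  pi_S0 = 8029/47177
  pi_S1 = 6816/47177
  pi_S2 = 23081/94354
  pi_S3 = 12044/47177
  pi_S4 = 17495/94354

Verification (pi * P):
  8029/47177*1/16 + 6816/47177*1/16 + 23081/94354*7/16 + 12044/47177*1/8 + 17495/94354*1/16 = 8029/47177 = pi_S0  (ok)
  8029/47177*1/8 + 6816/47177*1/8 + 23081/94354*1/16 + 12044/47177*1/8 + 17495/94354*5/16 = 6816/47177 = pi_S1  (ok)
  8029/47177*1/16 + 6816/47177*1/2 + 23081/94354*1/16 + 12044/47177*7/16 + 17495/94354*3/16 = 23081/94354 = pi_S2  (ok)
  8029/47177*5/8 + 6816/47177*1/8 + 23081/94354*3/8 + 12044/47177*1/16 + 17495/94354*1/8 = 12044/47177 = pi_S3  (ok)
  8029/47177*1/8 + 6816/47177*3/16 + 23081/94354*1/16 + 12044/47177*1/4 + 17495/94354*5/16 = 17495/94354 = pi_S4  (ok)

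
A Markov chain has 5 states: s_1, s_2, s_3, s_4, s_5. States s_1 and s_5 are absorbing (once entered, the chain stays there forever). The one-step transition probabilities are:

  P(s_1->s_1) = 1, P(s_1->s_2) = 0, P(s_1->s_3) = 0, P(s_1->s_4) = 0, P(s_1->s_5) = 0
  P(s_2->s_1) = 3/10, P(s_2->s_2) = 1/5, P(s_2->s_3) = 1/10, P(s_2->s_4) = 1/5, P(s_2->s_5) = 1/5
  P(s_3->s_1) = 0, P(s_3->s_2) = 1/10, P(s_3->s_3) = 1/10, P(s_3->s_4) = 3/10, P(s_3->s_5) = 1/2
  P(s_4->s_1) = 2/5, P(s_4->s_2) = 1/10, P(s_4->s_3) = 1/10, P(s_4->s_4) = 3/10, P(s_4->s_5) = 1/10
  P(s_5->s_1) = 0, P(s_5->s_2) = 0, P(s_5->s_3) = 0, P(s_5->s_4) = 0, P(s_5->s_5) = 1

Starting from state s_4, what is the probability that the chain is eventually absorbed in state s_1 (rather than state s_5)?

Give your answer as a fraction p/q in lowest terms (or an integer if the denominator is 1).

Answer: 157/225

Derivation:
Let a_i = P(absorbed in s_1 | start in state i).
Boundary conditions: a_s_1 = 1, a_s_5 = 0.
For each transient state i, a_i = sum_j P(i->j) * a_j:
  a_s_2 = 3/10*a_s_1 + 1/5*a_s_2 + 1/10*a_s_3 + 1/5*a_s_4 + 1/5*a_s_5
  a_s_3 = 0*a_s_1 + 1/10*a_s_2 + 1/10*a_s_3 + 3/10*a_s_4 + 1/2*a_s_5
  a_s_4 = 2/5*a_s_1 + 1/10*a_s_2 + 1/10*a_s_3 + 3/10*a_s_4 + 1/10*a_s_5

Substituting a_s_1 = 1 and a_s_5 = 0, rearrange to (I - Q) a = r where r[i] = P(i -> s_1):
  [4/5, -1/10, -1/5] . (a_s_2, a_s_3, a_s_4) = 3/10
  [-1/10, 9/10, -3/10] . (a_s_2, a_s_3, a_s_4) = 0
  [-1/10, -1/10, 7/10] . (a_s_2, a_s_3, a_s_4) = 2/5

Solving yields:
  a_s_2 = 44/75
  a_s_3 = 67/225
  a_s_4 = 157/225

Starting state is s_4, so the absorption probability is a_s_4 = 157/225.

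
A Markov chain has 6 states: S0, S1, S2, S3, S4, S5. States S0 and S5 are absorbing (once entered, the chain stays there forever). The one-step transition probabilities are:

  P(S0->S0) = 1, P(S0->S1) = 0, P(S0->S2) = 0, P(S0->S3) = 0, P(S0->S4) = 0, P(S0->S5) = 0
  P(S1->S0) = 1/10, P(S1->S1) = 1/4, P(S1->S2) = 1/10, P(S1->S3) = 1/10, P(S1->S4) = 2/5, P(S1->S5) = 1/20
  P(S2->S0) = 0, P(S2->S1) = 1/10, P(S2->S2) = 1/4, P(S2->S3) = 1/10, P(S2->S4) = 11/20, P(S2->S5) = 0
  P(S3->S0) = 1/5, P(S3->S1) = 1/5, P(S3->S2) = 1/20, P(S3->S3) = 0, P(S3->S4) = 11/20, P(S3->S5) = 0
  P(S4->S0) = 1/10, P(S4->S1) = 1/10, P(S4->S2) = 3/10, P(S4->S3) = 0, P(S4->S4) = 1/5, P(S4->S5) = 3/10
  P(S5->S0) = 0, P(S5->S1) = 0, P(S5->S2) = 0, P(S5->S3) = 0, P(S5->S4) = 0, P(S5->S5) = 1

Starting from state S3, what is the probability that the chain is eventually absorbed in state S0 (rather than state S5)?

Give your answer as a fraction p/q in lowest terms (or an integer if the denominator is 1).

Answer: 1454/3145

Derivation:
Let a_i = P(absorbed in S0 | start in state i).
Boundary conditions: a_S0 = 1, a_S5 = 0.
For each transient state i, a_i = sum_j P(i->j) * a_j:
  a_S1 = 1/10*a_S0 + 1/4*a_S1 + 1/10*a_S2 + 1/10*a_S3 + 2/5*a_S4 + 1/20*a_S5
  a_S2 = 0*a_S0 + 1/10*a_S1 + 1/4*a_S2 + 1/10*a_S3 + 11/20*a_S4 + 0*a_S5
  a_S3 = 1/5*a_S0 + 1/5*a_S1 + 1/20*a_S2 + 0*a_S3 + 11/20*a_S4 + 0*a_S5
  a_S4 = 1/10*a_S0 + 1/10*a_S1 + 3/10*a_S2 + 0*a_S3 + 1/5*a_S4 + 3/10*a_S5

Substituting a_S0 = 1 and a_S5 = 0, rearrange to (I - Q) a = r where r[i] = P(i -> S0):
  [3/4, -1/10, -1/10, -2/5] . (a_S1, a_S2, a_S3, a_S4) = 1/10
  [-1/10, 3/4, -1/10, -11/20] . (a_S1, a_S2, a_S3, a_S4) = 0
  [-1/5, -1/20, 1, -11/20] . (a_S1, a_S2, a_S3, a_S4) = 1/5
  [-1/10, -3/10, 0, 4/5] . (a_S1, a_S2, a_S3, a_S4) = 1/10

Solving yields:
  a_S1 = 3776/9435
  a_S2 = 3167/9435
  a_S3 = 1454/3145
  a_S4 = 167/555

Starting state is S3, so the absorption probability is a_S3 = 1454/3145.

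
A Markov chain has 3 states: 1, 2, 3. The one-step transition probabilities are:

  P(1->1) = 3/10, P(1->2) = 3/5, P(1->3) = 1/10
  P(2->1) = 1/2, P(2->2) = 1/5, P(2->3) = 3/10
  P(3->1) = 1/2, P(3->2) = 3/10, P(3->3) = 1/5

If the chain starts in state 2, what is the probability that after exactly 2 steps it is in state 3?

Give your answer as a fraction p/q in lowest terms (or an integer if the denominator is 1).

Answer: 17/100

Derivation:
Computing P^2 by repeated multiplication:
P^1 =
  1: [3/10, 3/5, 1/10]
  2: [1/2, 1/5, 3/10]
  3: [1/2, 3/10, 1/5]
P^2 =
  1: [11/25, 33/100, 23/100]
  2: [2/5, 43/100, 17/100]
  3: [2/5, 21/50, 9/50]

(P^2)[2 -> 3] = 17/100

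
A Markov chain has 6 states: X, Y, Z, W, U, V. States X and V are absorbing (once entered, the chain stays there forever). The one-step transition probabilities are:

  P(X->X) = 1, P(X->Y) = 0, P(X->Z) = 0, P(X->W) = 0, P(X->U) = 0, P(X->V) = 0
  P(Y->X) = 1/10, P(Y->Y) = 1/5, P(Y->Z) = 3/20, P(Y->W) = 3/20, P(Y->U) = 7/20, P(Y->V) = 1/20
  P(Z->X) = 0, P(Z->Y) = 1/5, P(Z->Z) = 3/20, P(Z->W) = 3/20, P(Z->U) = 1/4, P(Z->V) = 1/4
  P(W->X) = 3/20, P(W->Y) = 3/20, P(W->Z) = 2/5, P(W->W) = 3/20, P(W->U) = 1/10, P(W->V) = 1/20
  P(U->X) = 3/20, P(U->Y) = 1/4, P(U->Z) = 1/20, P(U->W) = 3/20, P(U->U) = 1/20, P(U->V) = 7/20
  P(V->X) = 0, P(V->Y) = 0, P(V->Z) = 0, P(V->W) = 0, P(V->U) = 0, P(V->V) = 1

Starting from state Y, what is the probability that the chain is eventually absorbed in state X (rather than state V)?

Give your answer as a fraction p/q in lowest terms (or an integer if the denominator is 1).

Let a_i = P(absorbed in X | start in state i).
Boundary conditions: a_X = 1, a_V = 0.
For each transient state i, a_i = sum_j P(i->j) * a_j:
  a_Y = 1/10*a_X + 1/5*a_Y + 3/20*a_Z + 3/20*a_W + 7/20*a_U + 1/20*a_V
  a_Z = 0*a_X + 1/5*a_Y + 3/20*a_Z + 3/20*a_W + 1/4*a_U + 1/4*a_V
  a_W = 3/20*a_X + 3/20*a_Y + 2/5*a_Z + 3/20*a_W + 1/10*a_U + 1/20*a_V
  a_U = 3/20*a_X + 1/4*a_Y + 1/20*a_Z + 3/20*a_W + 1/20*a_U + 7/20*a_V

Substituting a_X = 1 and a_V = 0, rearrange to (I - Q) a = r where r[i] = P(i -> X):
  [4/5, -3/20, -3/20, -7/20] . (a_Y, a_Z, a_W, a_U) = 1/10
  [-1/5, 17/20, -3/20, -1/4] . (a_Y, a_Z, a_W, a_U) = 0
  [-3/20, -2/5, 17/20, -1/10] . (a_Y, a_Z, a_W, a_U) = 3/20
  [-1/4, -1/20, -3/20, 19/20] . (a_Y, a_Z, a_W, a_U) = 3/20

Solving yields:
  a_Y = 10569/26179
  a_Z = 7051/26179
  a_W = 10862/26179
  a_U = 9001/26179

Starting state is Y, so the absorption probability is a_Y = 10569/26179.

Answer: 10569/26179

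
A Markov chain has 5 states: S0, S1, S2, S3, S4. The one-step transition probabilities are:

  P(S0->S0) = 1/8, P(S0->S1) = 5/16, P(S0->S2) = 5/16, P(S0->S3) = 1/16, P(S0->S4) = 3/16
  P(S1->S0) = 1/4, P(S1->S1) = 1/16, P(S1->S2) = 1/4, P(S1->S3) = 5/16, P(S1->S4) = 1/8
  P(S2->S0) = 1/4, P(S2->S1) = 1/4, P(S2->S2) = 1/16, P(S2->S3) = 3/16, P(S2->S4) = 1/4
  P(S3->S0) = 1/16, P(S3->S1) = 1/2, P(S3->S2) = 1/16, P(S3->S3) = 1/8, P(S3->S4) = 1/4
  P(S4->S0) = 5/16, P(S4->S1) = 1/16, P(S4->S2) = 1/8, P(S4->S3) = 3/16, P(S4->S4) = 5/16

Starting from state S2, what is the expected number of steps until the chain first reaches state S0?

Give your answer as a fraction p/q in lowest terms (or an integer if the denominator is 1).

Let h_i = expected steps to first reach S0 from state i.
Boundary: h_S0 = 0.
First-step equations for the other states:
  h_S1 = 1 + 1/4*h_S0 + 1/16*h_S1 + 1/4*h_S2 + 5/16*h_S3 + 1/8*h_S4
  h_S2 = 1 + 1/4*h_S0 + 1/4*h_S1 + 1/16*h_S2 + 3/16*h_S3 + 1/4*h_S4
  h_S3 = 1 + 1/16*h_S0 + 1/2*h_S1 + 1/16*h_S2 + 1/8*h_S3 + 1/4*h_S4
  h_S4 = 1 + 5/16*h_S0 + 1/16*h_S1 + 1/8*h_S2 + 3/16*h_S3 + 5/16*h_S4

Substituting h_S0 = 0 and rearranging gives the linear system (I - Q) h = 1:
  [15/16, -1/4, -5/16, -1/8] . (h_S1, h_S2, h_S3, h_S4) = 1
  [-1/4, 15/16, -3/16, -1/4] . (h_S1, h_S2, h_S3, h_S4) = 1
  [-1/2, -1/16, 7/8, -1/4] . (h_S1, h_S2, h_S3, h_S4) = 1
  [-1/16, -1/8, -3/16, 11/16] . (h_S1, h_S2, h_S3, h_S4) = 1

Solving yields:
  h_S1 = 75952/16793
  h_S2 = 73968/16793
  h_S3 = 87488/16793
  h_S4 = 68640/16793

Starting state is S2, so the expected hitting time is h_S2 = 73968/16793.

Answer: 73968/16793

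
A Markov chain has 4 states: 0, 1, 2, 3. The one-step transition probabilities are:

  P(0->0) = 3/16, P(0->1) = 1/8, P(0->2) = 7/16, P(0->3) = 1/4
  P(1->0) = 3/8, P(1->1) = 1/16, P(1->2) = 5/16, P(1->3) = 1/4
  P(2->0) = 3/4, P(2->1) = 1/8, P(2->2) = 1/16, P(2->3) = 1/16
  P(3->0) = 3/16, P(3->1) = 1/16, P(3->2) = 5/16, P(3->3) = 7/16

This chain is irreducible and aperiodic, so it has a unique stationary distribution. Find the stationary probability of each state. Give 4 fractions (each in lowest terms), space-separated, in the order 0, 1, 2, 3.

Answer: 1755/4766 493/4766 1367/4766 1151/4766

Derivation:
The stationary distribution satisfies pi = pi * P, i.e.:
  pi_0 = 3/16*pi_0 + 3/8*pi_1 + 3/4*pi_2 + 3/16*pi_3
  pi_1 = 1/8*pi_0 + 1/16*pi_1 + 1/8*pi_2 + 1/16*pi_3
  pi_2 = 7/16*pi_0 + 5/16*pi_1 + 1/16*pi_2 + 5/16*pi_3
  pi_3 = 1/4*pi_0 + 1/4*pi_1 + 1/16*pi_2 + 7/16*pi_3
with normalization: pi_0 + pi_1 + pi_2 + pi_3 = 1.

Using the first 3 balance equations plus normalization, the linear system A*pi = b is:
  [-13/16, 3/8, 3/4, 3/16] . pi = 0
  [1/8, -15/16, 1/8, 1/16] . pi = 0
  [7/16, 5/16, -15/16, 5/16] . pi = 0
  [1, 1, 1, 1] . pi = 1

Solving yields:
  pi_0 = 1755/4766
  pi_1 = 493/4766
  pi_2 = 1367/4766
  pi_3 = 1151/4766

Verification (pi * P):
  1755/4766*3/16 + 493/4766*3/8 + 1367/4766*3/4 + 1151/4766*3/16 = 1755/4766 = pi_0  (ok)
  1755/4766*1/8 + 493/4766*1/16 + 1367/4766*1/8 + 1151/4766*1/16 = 493/4766 = pi_1  (ok)
  1755/4766*7/16 + 493/4766*5/16 + 1367/4766*1/16 + 1151/4766*5/16 = 1367/4766 = pi_2  (ok)
  1755/4766*1/4 + 493/4766*1/4 + 1367/4766*1/16 + 1151/4766*7/16 = 1151/4766 = pi_3  (ok)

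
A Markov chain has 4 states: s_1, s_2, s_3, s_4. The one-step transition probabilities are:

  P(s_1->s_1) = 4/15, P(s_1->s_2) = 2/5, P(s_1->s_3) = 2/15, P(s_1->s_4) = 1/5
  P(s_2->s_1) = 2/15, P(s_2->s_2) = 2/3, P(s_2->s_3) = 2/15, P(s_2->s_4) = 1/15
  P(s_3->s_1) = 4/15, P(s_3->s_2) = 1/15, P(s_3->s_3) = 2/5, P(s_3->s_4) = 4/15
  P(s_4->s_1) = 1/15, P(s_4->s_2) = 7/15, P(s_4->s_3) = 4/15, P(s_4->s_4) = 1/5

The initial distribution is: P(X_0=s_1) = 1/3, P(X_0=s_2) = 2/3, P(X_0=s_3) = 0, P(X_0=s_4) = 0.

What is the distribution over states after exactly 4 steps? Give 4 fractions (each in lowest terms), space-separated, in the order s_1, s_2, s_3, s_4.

Propagating the distribution step by step (d_{t+1} = d_t * P):
d_0 = (s_1=1/3, s_2=2/3, s_3=0, s_4=0)
  d_1[s_1] = 1/3*4/15 + 2/3*2/15 + 0*4/15 + 0*1/15 = 8/45
  d_1[s_2] = 1/3*2/5 + 2/3*2/3 + 0*1/15 + 0*7/15 = 26/45
  d_1[s_3] = 1/3*2/15 + 2/3*2/15 + 0*2/5 + 0*4/15 = 2/15
  d_1[s_4] = 1/3*1/5 + 2/3*1/15 + 0*4/15 + 0*1/5 = 1/9
d_1 = (s_1=8/45, s_2=26/45, s_3=2/15, s_4=1/9)
  d_2[s_1] = 8/45*4/15 + 26/45*2/15 + 2/15*4/15 + 1/9*1/15 = 113/675
  d_2[s_2] = 8/45*2/5 + 26/45*2/3 + 2/15*1/15 + 1/9*7/15 = 349/675
  d_2[s_3] = 8/45*2/15 + 26/45*2/15 + 2/15*2/5 + 1/9*4/15 = 124/675
  d_2[s_4] = 8/45*1/5 + 26/45*1/15 + 2/15*4/15 + 1/9*1/5 = 89/675
d_2 = (s_1=113/675, s_2=349/675, s_3=124/675, s_4=89/675)
  d_3[s_1] = 113/675*4/15 + 349/675*2/15 + 124/675*4/15 + 89/675*1/15 = 347/2025
  d_3[s_2] = 113/675*2/5 + 349/675*2/3 + 124/675*1/15 + 89/675*7/15 = 983/2025
  d_3[s_3] = 113/675*2/15 + 349/675*2/15 + 124/675*2/5 + 89/675*4/15 = 2024/10125
  d_3[s_4] = 113/675*1/5 + 349/675*1/15 + 124/675*4/15 + 89/675*1/5 = 1451/10125
d_3 = (s_1=347/2025, s_2=983/2025, s_3=2024/10125, s_4=1451/10125)
  d_4[s_1] = 347/2025*4/15 + 983/2025*2/15 + 2024/10125*4/15 + 1451/10125*1/15 = 26317/151875
  d_4[s_2] = 347/2025*2/5 + 983/2025*2/3 + 2024/10125*1/15 + 1451/10125*7/15 = 71741/151875
  d_4[s_3] = 347/2025*2/15 + 983/2025*2/15 + 2024/10125*2/5 + 1451/10125*4/15 = 3472/16875
  d_4[s_4] = 347/2025*1/5 + 983/2025*1/15 + 2024/10125*4/15 + 1451/10125*1/5 = 7523/50625
d_4 = (s_1=26317/151875, s_2=71741/151875, s_3=3472/16875, s_4=7523/50625)

Answer: 26317/151875 71741/151875 3472/16875 7523/50625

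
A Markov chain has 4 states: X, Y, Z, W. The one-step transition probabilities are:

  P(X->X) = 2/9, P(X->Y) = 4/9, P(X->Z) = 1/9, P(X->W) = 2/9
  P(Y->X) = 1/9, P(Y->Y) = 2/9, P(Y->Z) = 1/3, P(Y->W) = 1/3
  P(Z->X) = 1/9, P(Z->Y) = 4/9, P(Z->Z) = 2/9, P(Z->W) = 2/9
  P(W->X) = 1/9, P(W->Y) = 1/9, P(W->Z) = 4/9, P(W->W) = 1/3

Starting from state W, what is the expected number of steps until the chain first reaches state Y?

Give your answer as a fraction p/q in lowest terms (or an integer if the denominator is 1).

Let h_i = expected steps to first reach Y from state i.
Boundary: h_Y = 0.
First-step equations for the other states:
  h_X = 1 + 2/9*h_X + 4/9*h_Y + 1/9*h_Z + 2/9*h_W
  h_Z = 1 + 1/9*h_X + 4/9*h_Y + 2/9*h_Z + 2/9*h_W
  h_W = 1 + 1/9*h_X + 1/9*h_Y + 4/9*h_Z + 1/3*h_W

Substituting h_Y = 0 and rearranging gives the linear system (I - Q) h = 1:
  [7/9, -1/9, -2/9] . (h_X, h_Z, h_W) = 1
  [-1/9, 7/9, -2/9] . (h_X, h_Z, h_W) = 1
  [-1/9, -4/9, 2/3] . (h_X, h_Z, h_W) = 1

Solving yields:
  h_X = 36/13
  h_Z = 36/13
  h_W = 99/26

Starting state is W, so the expected hitting time is h_W = 99/26.

Answer: 99/26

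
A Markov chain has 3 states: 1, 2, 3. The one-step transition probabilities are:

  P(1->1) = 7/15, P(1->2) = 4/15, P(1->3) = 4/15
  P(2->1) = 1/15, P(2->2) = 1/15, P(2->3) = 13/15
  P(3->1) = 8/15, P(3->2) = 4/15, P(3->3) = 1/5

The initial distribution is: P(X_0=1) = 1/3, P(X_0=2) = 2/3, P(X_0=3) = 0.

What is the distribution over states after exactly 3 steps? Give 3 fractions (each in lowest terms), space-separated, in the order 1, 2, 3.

Answer: 1319/3375 82/375 1318/3375

Derivation:
Propagating the distribution step by step (d_{t+1} = d_t * P):
d_0 = (1=1/3, 2=2/3, 3=0)
  d_1[1] = 1/3*7/15 + 2/3*1/15 + 0*8/15 = 1/5
  d_1[2] = 1/3*4/15 + 2/3*1/15 + 0*4/15 = 2/15
  d_1[3] = 1/3*4/15 + 2/3*13/15 + 0*1/5 = 2/3
d_1 = (1=1/5, 2=2/15, 3=2/3)
  d_2[1] = 1/5*7/15 + 2/15*1/15 + 2/3*8/15 = 103/225
  d_2[2] = 1/5*4/15 + 2/15*1/15 + 2/3*4/15 = 6/25
  d_2[3] = 1/5*4/15 + 2/15*13/15 + 2/3*1/5 = 68/225
d_2 = (1=103/225, 2=6/25, 3=68/225)
  d_3[1] = 103/225*7/15 + 6/25*1/15 + 68/225*8/15 = 1319/3375
  d_3[2] = 103/225*4/15 + 6/25*1/15 + 68/225*4/15 = 82/375
  d_3[3] = 103/225*4/15 + 6/25*13/15 + 68/225*1/5 = 1318/3375
d_3 = (1=1319/3375, 2=82/375, 3=1318/3375)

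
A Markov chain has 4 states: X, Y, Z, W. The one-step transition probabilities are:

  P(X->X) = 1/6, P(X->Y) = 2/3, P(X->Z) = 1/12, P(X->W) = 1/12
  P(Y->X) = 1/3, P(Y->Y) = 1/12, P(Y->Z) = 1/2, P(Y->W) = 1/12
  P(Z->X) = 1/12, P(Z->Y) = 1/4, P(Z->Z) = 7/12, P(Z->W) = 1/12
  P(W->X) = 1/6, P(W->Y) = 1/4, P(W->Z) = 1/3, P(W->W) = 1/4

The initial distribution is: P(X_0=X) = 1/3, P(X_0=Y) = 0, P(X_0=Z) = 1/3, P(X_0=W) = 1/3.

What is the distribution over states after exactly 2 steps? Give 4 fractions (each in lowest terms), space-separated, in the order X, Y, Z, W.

Propagating the distribution step by step (d_{t+1} = d_t * P):
d_0 = (X=1/3, Y=0, Z=1/3, W=1/3)
  d_1[X] = 1/3*1/6 + 0*1/3 + 1/3*1/12 + 1/3*1/6 = 5/36
  d_1[Y] = 1/3*2/3 + 0*1/12 + 1/3*1/4 + 1/3*1/4 = 7/18
  d_1[Z] = 1/3*1/12 + 0*1/2 + 1/3*7/12 + 1/3*1/3 = 1/3
  d_1[W] = 1/3*1/12 + 0*1/12 + 1/3*1/12 + 1/3*1/4 = 5/36
d_1 = (X=5/36, Y=7/18, Z=1/3, W=5/36)
  d_2[X] = 5/36*1/6 + 7/18*1/3 + 1/3*1/12 + 5/36*1/6 = 11/54
  d_2[Y] = 5/36*2/3 + 7/18*1/12 + 1/3*1/4 + 5/36*1/4 = 35/144
  d_2[Z] = 5/36*1/12 + 7/18*1/2 + 1/3*7/12 + 5/36*1/3 = 193/432
  d_2[W] = 5/36*1/12 + 7/18*1/12 + 1/3*1/12 + 5/36*1/4 = 23/216
d_2 = (X=11/54, Y=35/144, Z=193/432, W=23/216)

Answer: 11/54 35/144 193/432 23/216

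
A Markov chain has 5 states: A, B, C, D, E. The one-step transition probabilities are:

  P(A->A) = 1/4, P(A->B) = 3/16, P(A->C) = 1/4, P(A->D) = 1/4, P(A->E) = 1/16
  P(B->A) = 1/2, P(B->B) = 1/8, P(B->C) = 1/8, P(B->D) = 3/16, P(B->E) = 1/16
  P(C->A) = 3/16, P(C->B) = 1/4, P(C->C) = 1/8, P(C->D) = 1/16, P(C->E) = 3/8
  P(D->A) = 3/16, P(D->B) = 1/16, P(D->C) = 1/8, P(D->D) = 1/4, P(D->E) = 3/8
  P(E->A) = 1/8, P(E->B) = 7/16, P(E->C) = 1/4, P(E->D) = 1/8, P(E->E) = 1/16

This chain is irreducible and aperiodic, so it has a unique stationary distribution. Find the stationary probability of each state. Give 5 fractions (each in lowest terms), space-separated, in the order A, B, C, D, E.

The stationary distribution satisfies pi = pi * P, i.e.:
  pi_A = 1/4*pi_A + 1/2*pi_B + 3/16*pi_C + 3/16*pi_D + 1/8*pi_E
  pi_B = 3/16*pi_A + 1/8*pi_B + 1/4*pi_C + 1/16*pi_D + 7/16*pi_E
  pi_C = 1/4*pi_A + 1/8*pi_B + 1/8*pi_C + 1/8*pi_D + 1/4*pi_E
  pi_D = 1/4*pi_A + 3/16*pi_B + 1/16*pi_C + 1/4*pi_D + 1/8*pi_E
  pi_E = 1/16*pi_A + 1/16*pi_B + 3/8*pi_C + 3/8*pi_D + 1/16*pi_E
with normalization: pi_A + pi_B + pi_C + pi_D + pi_E = 1.

Using the first 4 balance equations plus normalization, the linear system A*pi = b is:
  [-3/4, 1/2, 3/16, 3/16, 1/8] . pi = 0
  [3/16, -7/8, 1/4, 1/16, 7/16] . pi = 0
  [1/4, 1/8, -7/8, 1/8, 1/4] . pi = 0
  [1/4, 3/16, 1/16, -3/4, 1/8] . pi = 0
  [1, 1, 1, 1, 1] . pi = 1

Solving yields:
  pi_A = 2069/8042
  pi_B = 4159/20105
  pi_C = 720/4021
  pi_D = 3651/20105
  pi_E = 1409/8042

Verification (pi * P):
  2069/8042*1/4 + 4159/20105*1/2 + 720/4021*3/16 + 3651/20105*3/16 + 1409/8042*1/8 = 2069/8042 = pi_A  (ok)
  2069/8042*3/16 + 4159/20105*1/8 + 720/4021*1/4 + 3651/20105*1/16 + 1409/8042*7/16 = 4159/20105 = pi_B  (ok)
  2069/8042*1/4 + 4159/20105*1/8 + 720/4021*1/8 + 3651/20105*1/8 + 1409/8042*1/4 = 720/4021 = pi_C  (ok)
  2069/8042*1/4 + 4159/20105*3/16 + 720/4021*1/16 + 3651/20105*1/4 + 1409/8042*1/8 = 3651/20105 = pi_D  (ok)
  2069/8042*1/16 + 4159/20105*1/16 + 720/4021*3/8 + 3651/20105*3/8 + 1409/8042*1/16 = 1409/8042 = pi_E  (ok)

Answer: 2069/8042 4159/20105 720/4021 3651/20105 1409/8042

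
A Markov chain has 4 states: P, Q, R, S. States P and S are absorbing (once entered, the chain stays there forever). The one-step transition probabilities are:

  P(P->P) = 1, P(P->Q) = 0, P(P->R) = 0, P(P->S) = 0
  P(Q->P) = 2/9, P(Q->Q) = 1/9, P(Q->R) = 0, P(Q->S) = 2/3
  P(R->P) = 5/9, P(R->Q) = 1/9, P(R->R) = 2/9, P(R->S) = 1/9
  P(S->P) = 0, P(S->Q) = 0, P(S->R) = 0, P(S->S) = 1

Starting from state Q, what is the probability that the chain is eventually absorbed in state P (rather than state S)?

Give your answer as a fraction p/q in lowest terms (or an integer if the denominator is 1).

Let a_i = P(absorbed in P | start in state i).
Boundary conditions: a_P = 1, a_S = 0.
For each transient state i, a_i = sum_j P(i->j) * a_j:
  a_Q = 2/9*a_P + 1/9*a_Q + 0*a_R + 2/3*a_S
  a_R = 5/9*a_P + 1/9*a_Q + 2/9*a_R + 1/9*a_S

Substituting a_P = 1 and a_S = 0, rearrange to (I - Q) a = r where r[i] = P(i -> P):
  [8/9, 0] . (a_Q, a_R) = 2/9
  [-1/9, 7/9] . (a_Q, a_R) = 5/9

Solving yields:
  a_Q = 1/4
  a_R = 3/4

Starting state is Q, so the absorption probability is a_Q = 1/4.

Answer: 1/4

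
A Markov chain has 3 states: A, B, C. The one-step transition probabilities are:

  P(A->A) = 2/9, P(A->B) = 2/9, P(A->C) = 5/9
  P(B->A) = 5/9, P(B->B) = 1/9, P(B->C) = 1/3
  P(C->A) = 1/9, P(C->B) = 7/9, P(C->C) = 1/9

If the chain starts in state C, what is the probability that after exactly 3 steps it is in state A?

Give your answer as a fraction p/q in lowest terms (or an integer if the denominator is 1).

Computing P^3 by repeated multiplication:
P^1 =
  A: [2/9, 2/9, 5/9]
  B: [5/9, 1/9, 1/3]
  C: [1/9, 7/9, 1/9]
P^2 =
  A: [19/81, 41/81, 7/27]
  B: [2/9, 32/81, 31/81]
  C: [38/81, 16/81, 1/3]
P^3 =
  A: [88/243, 226/729, 239/729]
  B: [227/729, 95/243, 217/729]
  C: [61/243, 281/729, 265/729]

(P^3)[C -> A] = 61/243

Answer: 61/243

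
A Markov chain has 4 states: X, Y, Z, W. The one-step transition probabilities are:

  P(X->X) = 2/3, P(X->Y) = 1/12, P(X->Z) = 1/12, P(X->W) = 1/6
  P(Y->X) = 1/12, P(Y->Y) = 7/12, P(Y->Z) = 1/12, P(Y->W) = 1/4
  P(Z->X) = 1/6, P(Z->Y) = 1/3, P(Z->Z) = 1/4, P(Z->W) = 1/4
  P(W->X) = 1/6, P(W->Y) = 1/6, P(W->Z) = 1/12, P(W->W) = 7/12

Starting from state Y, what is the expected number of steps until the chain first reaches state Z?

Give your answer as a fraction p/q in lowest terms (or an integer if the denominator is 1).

Answer: 12

Derivation:
Let h_i = expected steps to first reach Z from state i.
Boundary: h_Z = 0.
First-step equations for the other states:
  h_X = 1 + 2/3*h_X + 1/12*h_Y + 1/12*h_Z + 1/6*h_W
  h_Y = 1 + 1/12*h_X + 7/12*h_Y + 1/12*h_Z + 1/4*h_W
  h_W = 1 + 1/6*h_X + 1/6*h_Y + 1/12*h_Z + 7/12*h_W

Substituting h_Z = 0 and rearranging gives the linear system (I - Q) h = 1:
  [1/3, -1/12, -1/6] . (h_X, h_Y, h_W) = 1
  [-1/12, 5/12, -1/4] . (h_X, h_Y, h_W) = 1
  [-1/6, -1/6, 5/12] . (h_X, h_Y, h_W) = 1

Solving yields:
  h_X = 12
  h_Y = 12
  h_W = 12

Starting state is Y, so the expected hitting time is h_Y = 12.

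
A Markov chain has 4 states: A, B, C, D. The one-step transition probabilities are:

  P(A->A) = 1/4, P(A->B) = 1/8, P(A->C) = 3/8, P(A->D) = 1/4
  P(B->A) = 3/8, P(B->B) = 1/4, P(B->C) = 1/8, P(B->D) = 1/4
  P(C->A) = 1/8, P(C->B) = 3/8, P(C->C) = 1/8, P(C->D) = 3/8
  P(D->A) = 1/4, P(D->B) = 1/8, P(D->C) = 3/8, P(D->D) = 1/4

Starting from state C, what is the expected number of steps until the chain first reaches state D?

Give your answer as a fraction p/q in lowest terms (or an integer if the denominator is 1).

Answer: 536/167

Derivation:
Let h_i = expected steps to first reach D from state i.
Boundary: h_D = 0.
First-step equations for the other states:
  h_A = 1 + 1/4*h_A + 1/8*h_B + 3/8*h_C + 1/4*h_D
  h_B = 1 + 3/8*h_A + 1/4*h_B + 1/8*h_C + 1/4*h_D
  h_C = 1 + 1/8*h_A + 3/8*h_B + 1/8*h_C + 3/8*h_D

Substituting h_D = 0 and rearranging gives the linear system (I - Q) h = 1:
  [3/4, -1/8, -3/8] . (h_A, h_B, h_C) = 1
  [-3/8, 3/4, -1/8] . (h_A, h_B, h_C) = 1
  [-1/8, -3/8, 7/8] . (h_A, h_B, h_C) = 1

Solving yields:
  h_A = 592/167
  h_B = 608/167
  h_C = 536/167

Starting state is C, so the expected hitting time is h_C = 536/167.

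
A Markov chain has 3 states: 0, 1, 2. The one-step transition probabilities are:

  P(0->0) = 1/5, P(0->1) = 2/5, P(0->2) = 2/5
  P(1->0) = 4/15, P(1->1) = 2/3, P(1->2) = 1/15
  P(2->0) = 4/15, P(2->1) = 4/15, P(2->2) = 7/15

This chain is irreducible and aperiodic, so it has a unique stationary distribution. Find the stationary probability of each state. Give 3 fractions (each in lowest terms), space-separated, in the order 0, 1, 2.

The stationary distribution satisfies pi = pi * P, i.e.:
  pi_0 = 1/5*pi_0 + 4/15*pi_1 + 4/15*pi_2
  pi_1 = 2/5*pi_0 + 2/3*pi_1 + 4/15*pi_2
  pi_2 = 2/5*pi_0 + 1/15*pi_1 + 7/15*pi_2
with normalization: pi_0 + pi_1 + pi_2 = 1.

Using the first 2 balance equations plus normalization, the linear system A*pi = b is:
  [-4/5, 4/15, 4/15] . pi = 0
  [2/5, -1/3, 4/15] . pi = 0
  [1, 1, 1] . pi = 1

Solving yields:
  pi_0 = 1/4
  pi_1 = 1/2
  pi_2 = 1/4

Verification (pi * P):
  1/4*1/5 + 1/2*4/15 + 1/4*4/15 = 1/4 = pi_0  (ok)
  1/4*2/5 + 1/2*2/3 + 1/4*4/15 = 1/2 = pi_1  (ok)
  1/4*2/5 + 1/2*1/15 + 1/4*7/15 = 1/4 = pi_2  (ok)

Answer: 1/4 1/2 1/4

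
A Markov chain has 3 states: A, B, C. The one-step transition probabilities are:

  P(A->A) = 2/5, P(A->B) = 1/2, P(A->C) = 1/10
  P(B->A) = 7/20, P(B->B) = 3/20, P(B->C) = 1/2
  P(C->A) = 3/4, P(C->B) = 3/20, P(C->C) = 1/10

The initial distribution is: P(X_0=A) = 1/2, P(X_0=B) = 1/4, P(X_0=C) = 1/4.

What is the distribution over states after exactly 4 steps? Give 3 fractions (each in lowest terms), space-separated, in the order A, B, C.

Propagating the distribution step by step (d_{t+1} = d_t * P):
d_0 = (A=1/2, B=1/4, C=1/4)
  d_1[A] = 1/2*2/5 + 1/4*7/20 + 1/4*3/4 = 19/40
  d_1[B] = 1/2*1/2 + 1/4*3/20 + 1/4*3/20 = 13/40
  d_1[C] = 1/2*1/10 + 1/4*1/2 + 1/4*1/10 = 1/5
d_1 = (A=19/40, B=13/40, C=1/5)
  d_2[A] = 19/40*2/5 + 13/40*7/20 + 1/5*3/4 = 363/800
  d_2[B] = 19/40*1/2 + 13/40*3/20 + 1/5*3/20 = 253/800
  d_2[C] = 19/40*1/10 + 13/40*1/2 + 1/5*1/10 = 23/100
d_2 = (A=363/800, B=253/800, C=23/100)
  d_3[A] = 363/800*2/5 + 253/800*7/20 + 23/100*3/4 = 1487/3200
  d_3[B] = 363/800*1/2 + 253/800*3/20 + 23/100*3/20 = 4941/16000
  d_3[C] = 363/800*1/10 + 253/800*1/2 + 23/100*1/10 = 453/2000
d_3 = (A=1487/3200, B=4941/16000, C=453/2000)
  d_4[A] = 1487/3200*2/5 + 4941/16000*7/20 + 453/2000*3/4 = 148427/320000
  d_4[B] = 1487/3200*1/2 + 4941/16000*3/20 + 453/2000*3/20 = 20009/64000
  d_4[C] = 1487/3200*1/10 + 4941/16000*1/2 + 453/2000*1/10 = 8941/40000
d_4 = (A=148427/320000, B=20009/64000, C=8941/40000)

Answer: 148427/320000 20009/64000 8941/40000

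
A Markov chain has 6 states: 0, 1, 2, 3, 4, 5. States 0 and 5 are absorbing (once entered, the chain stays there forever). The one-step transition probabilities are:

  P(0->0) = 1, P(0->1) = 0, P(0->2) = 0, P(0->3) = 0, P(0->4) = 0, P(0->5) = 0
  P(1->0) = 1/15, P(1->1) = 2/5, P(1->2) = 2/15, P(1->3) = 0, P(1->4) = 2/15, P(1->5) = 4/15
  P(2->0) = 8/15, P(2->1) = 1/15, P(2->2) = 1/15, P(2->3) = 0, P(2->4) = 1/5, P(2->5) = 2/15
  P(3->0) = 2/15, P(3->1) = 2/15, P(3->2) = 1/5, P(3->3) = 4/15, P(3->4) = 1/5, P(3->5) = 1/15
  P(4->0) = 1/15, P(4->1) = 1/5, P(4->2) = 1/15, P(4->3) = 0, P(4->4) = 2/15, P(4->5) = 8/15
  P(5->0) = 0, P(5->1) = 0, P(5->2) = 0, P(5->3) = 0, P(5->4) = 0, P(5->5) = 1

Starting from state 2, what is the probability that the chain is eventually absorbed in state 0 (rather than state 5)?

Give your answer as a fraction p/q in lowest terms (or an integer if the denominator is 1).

Answer: 939/1481

Derivation:
Let a_i = P(absorbed in 0 | start in state i).
Boundary conditions: a_0 = 1, a_5 = 0.
For each transient state i, a_i = sum_j P(i->j) * a_j:
  a_1 = 1/15*a_0 + 2/5*a_1 + 2/15*a_2 + 0*a_3 + 2/15*a_4 + 4/15*a_5
  a_2 = 8/15*a_0 + 1/15*a_1 + 1/15*a_2 + 0*a_3 + 1/5*a_4 + 2/15*a_5
  a_3 = 2/15*a_0 + 2/15*a_1 + 1/5*a_2 + 4/15*a_3 + 1/5*a_4 + 1/15*a_5
  a_4 = 1/15*a_0 + 1/5*a_1 + 1/15*a_2 + 0*a_3 + 2/15*a_4 + 8/15*a_5

Substituting a_0 = 1 and a_5 = 0, rearrange to (I - Q) a = r where r[i] = P(i -> 0):
  [3/5, -2/15, 0, -2/15] . (a_1, a_2, a_3, a_4) = 1/15
  [-1/15, 14/15, 0, -1/5] . (a_1, a_2, a_3, a_4) = 8/15
  [-2/15, -1/5, 11/15, -1/5] . (a_1, a_2, a_3, a_4) = 2/15
  [-1/5, -1/15, 0, 13/15] . (a_1, a_2, a_3, a_4) = 1/15

Solving yields:
  a_1 = 437/1481
  a_2 = 939/1481
  a_3 = 7514/16291
  a_4 = 287/1481

Starting state is 2, so the absorption probability is a_2 = 939/1481.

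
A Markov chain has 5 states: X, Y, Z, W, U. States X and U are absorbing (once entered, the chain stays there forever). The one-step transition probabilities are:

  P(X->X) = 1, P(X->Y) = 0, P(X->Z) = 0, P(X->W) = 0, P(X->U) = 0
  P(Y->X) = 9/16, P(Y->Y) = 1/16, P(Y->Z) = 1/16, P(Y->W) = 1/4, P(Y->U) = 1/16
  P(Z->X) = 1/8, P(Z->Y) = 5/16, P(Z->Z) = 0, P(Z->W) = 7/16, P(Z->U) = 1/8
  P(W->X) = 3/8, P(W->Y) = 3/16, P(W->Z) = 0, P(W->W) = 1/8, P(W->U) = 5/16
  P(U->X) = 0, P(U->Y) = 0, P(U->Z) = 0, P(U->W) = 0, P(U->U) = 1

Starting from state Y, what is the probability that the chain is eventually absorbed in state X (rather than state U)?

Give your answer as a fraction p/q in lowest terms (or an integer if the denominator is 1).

Let a_i = P(absorbed in X | start in state i).
Boundary conditions: a_X = 1, a_U = 0.
For each transient state i, a_i = sum_j P(i->j) * a_j:
  a_Y = 9/16*a_X + 1/16*a_Y + 1/16*a_Z + 1/4*a_W + 1/16*a_U
  a_Z = 1/8*a_X + 5/16*a_Y + 0*a_Z + 7/16*a_W + 1/8*a_U
  a_W = 3/8*a_X + 3/16*a_Y + 0*a_Z + 1/8*a_W + 5/16*a_U

Substituting a_X = 1 and a_U = 0, rearrange to (I - Q) a = r where r[i] = P(i -> X):
  [15/16, -1/16, -1/4] . (a_Y, a_Z, a_W) = 9/16
  [-5/16, 1, -7/16] . (a_Y, a_Z, a_W) = 1/8
  [-3/16, 0, 7/8] . (a_Y, a_Z, a_W) = 3/8

Solving yields:
  a_Y = 2470/3077
  a_Z = 1965/3077
  a_W = 1848/3077

Starting state is Y, so the absorption probability is a_Y = 2470/3077.

Answer: 2470/3077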